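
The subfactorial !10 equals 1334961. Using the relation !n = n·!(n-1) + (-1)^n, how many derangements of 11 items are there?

!11 = 11·1334961 - 1 = 14684570.

14684570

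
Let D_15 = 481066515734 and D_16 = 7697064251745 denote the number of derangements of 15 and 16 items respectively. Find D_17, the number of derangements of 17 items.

D_17 = (17-1)·(D_16 + D_15) = 16·(7697064251745 + 481066515734) = 16·8178130767479 = 130850092279664.

130850092279664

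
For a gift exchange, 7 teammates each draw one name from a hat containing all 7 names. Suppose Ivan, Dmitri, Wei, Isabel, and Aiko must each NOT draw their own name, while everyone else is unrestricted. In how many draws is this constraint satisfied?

2428

Inclusion-exclusion on the 5 forbidden self-matches:
Σ_{j=0}^{5} (-1)^j C(5,j)(7-j)!
= C(5,0)·7! - C(5,1)·6! + C(5,2)·5! - C(5,3)·4! + C(5,4)·3! - C(5,5)·2!
= 5040 - 3600 + 1200 - 240 + 30 - 2
= 2428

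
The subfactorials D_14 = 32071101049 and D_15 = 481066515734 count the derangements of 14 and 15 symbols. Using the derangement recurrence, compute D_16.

D_16 = (16-1)·(D_15 + D_14) = 15·(481066515734 + 32071101049) = 15·513137616783 = 7697064251745.

7697064251745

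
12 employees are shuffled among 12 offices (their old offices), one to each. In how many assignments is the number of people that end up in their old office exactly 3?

29369120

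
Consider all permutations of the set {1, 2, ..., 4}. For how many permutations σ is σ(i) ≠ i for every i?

!4 = 4! · Σ_{k=0}^{4} (-1)^k/k!
= 4! - 4!/1! + 4!/2! - 4!/3! + 4!/4!
= 24 - 24 + 12 - 4 + 1
= 9

9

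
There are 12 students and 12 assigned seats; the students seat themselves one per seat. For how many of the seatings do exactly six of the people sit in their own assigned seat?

Choose which 6 of the 12 are fixed: C(12,6) = 924.
The other 6 form a derangement: !6 = 265.
Total: 924 × 265 = 244860.

244860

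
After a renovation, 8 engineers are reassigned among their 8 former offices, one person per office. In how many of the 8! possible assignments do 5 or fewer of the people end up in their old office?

40291

Sum C(8,i)·!(8-i) for i = 0..5:
  i=0: C(8,0)·!8 = 1·14833 = 14833
  i=1: C(8,1)·!7 = 8·1854 = 14832
  i=2: C(8,2)·!6 = 28·265 = 7420
  i=3: C(8,3)·!5 = 56·44 = 2464
  i=4: C(8,4)·!4 = 70·9 = 630
  i=5: C(8,5)·!3 = 56·2 = 112
Total = 40291.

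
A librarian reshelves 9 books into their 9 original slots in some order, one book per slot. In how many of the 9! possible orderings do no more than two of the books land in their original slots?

333737

Sum C(9,i)·!(9-i) for i = 0..2:
  i=0: C(9,0)·!9 = 1·133496 = 133496
  i=1: C(9,1)·!8 = 9·14833 = 133497
  i=2: C(9,2)·!7 = 36·1854 = 66744
Total = 333737.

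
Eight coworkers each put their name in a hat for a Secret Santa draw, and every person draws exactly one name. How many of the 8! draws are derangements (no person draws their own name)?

14833

!8 is the nearest integer to 8!/e.
8! = 40320, and 40320/e ≈ 14832.90, so !8 = 14833.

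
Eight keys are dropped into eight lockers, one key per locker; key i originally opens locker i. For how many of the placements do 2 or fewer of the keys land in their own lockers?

37085

# with exactly i fixed is C(8,i)·!(8-i); sum over i=0..2:
  i=0: C(8,0)·!8 = 1·14833 = 14833
  i=1: C(8,1)·!7 = 8·1854 = 14832
  i=2: C(8,2)·!6 = 28·265 = 7420
Total = 37085.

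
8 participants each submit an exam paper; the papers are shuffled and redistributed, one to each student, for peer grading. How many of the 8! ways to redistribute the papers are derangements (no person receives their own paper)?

14833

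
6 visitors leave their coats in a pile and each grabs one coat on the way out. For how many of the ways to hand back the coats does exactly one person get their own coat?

Pick the single fixed position: C(6,1) = 6 ways.
The other 5 form a derangement: !5 = 44.
Total: 6 × 44 = 264.

264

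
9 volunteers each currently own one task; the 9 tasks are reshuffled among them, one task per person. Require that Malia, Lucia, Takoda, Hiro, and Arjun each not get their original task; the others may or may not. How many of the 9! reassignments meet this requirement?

205056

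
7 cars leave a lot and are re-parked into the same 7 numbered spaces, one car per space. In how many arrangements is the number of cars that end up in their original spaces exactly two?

Choose which 2 of the 7 are fixed: C(7,2) = 21.
The remaining 5 must be deranged: !5 = 44.
Total: 21 × 44 = 924.

924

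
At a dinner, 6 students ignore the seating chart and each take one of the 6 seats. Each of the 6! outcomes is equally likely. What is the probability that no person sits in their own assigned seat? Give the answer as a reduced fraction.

53/144

Favorable outcomes: !6 = 265.
Total outcomes: 6! = 720.
Probability = 265/720 = 53/144.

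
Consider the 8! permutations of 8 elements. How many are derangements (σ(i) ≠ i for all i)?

The subfactorial !8 = [8!/e] (nearest integer).
8! = 40320, and 40320/e ≈ 14832.90, so !8 = 14833.

14833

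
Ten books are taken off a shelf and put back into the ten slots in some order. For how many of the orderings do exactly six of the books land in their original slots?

Pick the 6 fixed positions: C(10,6) = 210 ways.
The remaining 4 must be deranged: !4 = 9.
Total: 210 × 9 = 1890.

1890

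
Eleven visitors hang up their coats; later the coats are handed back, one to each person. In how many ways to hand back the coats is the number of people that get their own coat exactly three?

Pick the 3 fixed positions: C(11,3) = 165 ways.
The remaining 8 must be deranged: !8 = 14833.
Total: 165 × 14833 = 2447445.

2447445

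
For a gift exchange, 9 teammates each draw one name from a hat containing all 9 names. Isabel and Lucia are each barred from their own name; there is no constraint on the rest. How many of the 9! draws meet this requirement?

287280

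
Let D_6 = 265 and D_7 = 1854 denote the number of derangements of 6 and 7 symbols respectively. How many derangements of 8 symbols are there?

D_8 = (8-1)·(D_7 + D_6) = 7·(1854 + 265) = 7·2119 = 14833.

14833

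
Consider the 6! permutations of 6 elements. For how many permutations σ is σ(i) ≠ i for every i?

265

!6 is the nearest integer to 6!/e.
6! = 720, and 720/e ≈ 264.87, so !6 = 265.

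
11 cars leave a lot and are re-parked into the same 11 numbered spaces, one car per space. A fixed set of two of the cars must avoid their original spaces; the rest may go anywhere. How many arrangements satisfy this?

33022080

Let A_j be the event that the j-th constrained one is fixed. By inclusion-exclusion over the 2 events:
Σ_{j=0}^{2} (-1)^j C(2,j)(11-j)!
= C(2,0)·11! - C(2,1)·10! + C(2,2)·9!
= 39916800 - 7257600 + 362880
= 33022080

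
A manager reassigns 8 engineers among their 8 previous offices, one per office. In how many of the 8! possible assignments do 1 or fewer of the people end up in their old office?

29665

# with exactly i fixed is C(8,i)·!(8-i); sum over i=0..1:
  i=0: C(8,0)·!8 = 1·14833 = 14833
  i=1: C(8,1)·!7 = 8·1854 = 14832
Total = 29665.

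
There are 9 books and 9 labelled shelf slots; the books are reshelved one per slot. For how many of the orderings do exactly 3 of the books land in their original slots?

22260

Choose which 3 of the 9 are fixed: C(9,3) = 84.
The other 6 form a derangement: !6 = 265.
Total: 84 × 265 = 22260.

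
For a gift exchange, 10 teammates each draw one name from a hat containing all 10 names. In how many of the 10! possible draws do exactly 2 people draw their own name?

667485

Pick the 2 fixed positions: C(10,2) = 45 ways.
The remaining 8 must be deranged: !8 = 14833.
Total: 45 × 14833 = 667485.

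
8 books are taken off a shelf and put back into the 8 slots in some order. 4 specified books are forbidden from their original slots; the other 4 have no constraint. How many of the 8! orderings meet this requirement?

24024

Inclusion-exclusion on the 4 forbidden self-matches:
Σ_{j=0}^{4} (-1)^j C(4,j)(8-j)!
= C(4,0)·8! - C(4,1)·7! + C(4,2)·6! - C(4,3)·5! + C(4,4)·4!
= 40320 - 20160 + 4320 - 480 + 24
= 24024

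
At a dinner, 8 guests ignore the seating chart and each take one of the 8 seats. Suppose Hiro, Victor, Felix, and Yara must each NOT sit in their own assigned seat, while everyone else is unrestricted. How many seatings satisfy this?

Let A_j be the event that the j-th constrained one is fixed. By inclusion-exclusion over the 4 events:
Σ_{j=0}^{4} (-1)^j C(4,j)(8-j)!
= C(4,0)·8! - C(4,1)·7! + C(4,2)·6! - C(4,3)·5! + C(4,4)·4!
= 40320 - 20160 + 4320 - 480 + 24
= 24024

24024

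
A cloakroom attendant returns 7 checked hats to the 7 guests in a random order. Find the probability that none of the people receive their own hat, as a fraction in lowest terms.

103/280

Favorable outcomes: !7 = 1854.
Total outcomes: 7! = 5040.
Probability = 1854/5040 = 103/280.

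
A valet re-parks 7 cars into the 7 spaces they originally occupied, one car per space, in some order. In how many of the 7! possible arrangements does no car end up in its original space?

1854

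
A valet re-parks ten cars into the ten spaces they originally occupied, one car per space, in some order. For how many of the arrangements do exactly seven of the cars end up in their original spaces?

240

Choose which 7 of the 10 are fixed: C(10,7) = 120.
The remaining 3 must be deranged: !3 = 2.
Total: 120 × 2 = 240.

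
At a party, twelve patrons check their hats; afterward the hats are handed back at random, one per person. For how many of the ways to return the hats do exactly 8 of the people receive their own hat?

4455

Choose which 8 of the 12 are fixed: C(12,8) = 495.
The other 4 form a derangement: !4 = 9.
Total: 495 × 9 = 4455.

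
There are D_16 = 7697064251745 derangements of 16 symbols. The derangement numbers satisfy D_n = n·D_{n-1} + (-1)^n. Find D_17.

D_17 = 17·7697064251745 - 1 = 130850092279664.

130850092279664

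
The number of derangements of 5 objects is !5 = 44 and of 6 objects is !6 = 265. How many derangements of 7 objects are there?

1854

!7 = (7-1)·(!6 + !5) = 6·(265 + 44) = 6·309 = 1854.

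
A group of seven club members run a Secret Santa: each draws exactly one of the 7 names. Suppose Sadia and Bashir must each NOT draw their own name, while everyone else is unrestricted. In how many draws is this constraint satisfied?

3720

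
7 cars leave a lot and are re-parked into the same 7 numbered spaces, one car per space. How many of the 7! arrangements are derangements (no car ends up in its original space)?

1854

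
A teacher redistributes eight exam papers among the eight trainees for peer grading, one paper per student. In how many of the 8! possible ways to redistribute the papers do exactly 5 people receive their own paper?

112

Pick the 5 fixed positions: C(8,5) = 56 ways.
The remaining 3 must be deranged: !3 = 2.
Total: 56 × 2 = 112.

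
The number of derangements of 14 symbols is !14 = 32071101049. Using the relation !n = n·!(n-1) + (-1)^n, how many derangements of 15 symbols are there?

481066515734

!15 = 15·32071101049 - 1 = 481066515734.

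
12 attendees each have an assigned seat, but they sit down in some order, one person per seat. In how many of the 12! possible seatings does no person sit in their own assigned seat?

!12 = 12! · Σ_{k=0}^{12} (-1)^k/k!
= 12! - 12!/1! + 12!/2! - 12!/3! + 12!/4! - 12!/5! + 12!/6! - 12!/7! + 12!/8! - 12!/9! + 12!/10! - 12!/11! + 12!/12!
= 479001600 - 479001600 + 239500800 - 79833600 + 19958400 - 3991680 + 665280 - 95040 + 11880 - 1320 + 132 - 12 + 1
= 176214841

176214841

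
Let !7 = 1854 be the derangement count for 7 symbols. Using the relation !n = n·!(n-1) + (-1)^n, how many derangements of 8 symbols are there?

14833

!8 = 8·1854 + 1 = 14833.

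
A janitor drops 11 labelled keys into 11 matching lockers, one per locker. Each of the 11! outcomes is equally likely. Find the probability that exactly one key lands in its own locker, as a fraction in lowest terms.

Favorable outcomes: C(11,1)·!10 = 11·1334961 = 14684571.
Total outcomes: 11! = 39916800.
Probability = 14684571/39916800 = 16481/44800.

16481/44800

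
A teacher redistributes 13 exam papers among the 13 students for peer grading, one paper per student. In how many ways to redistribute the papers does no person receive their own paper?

!13 is the nearest integer to 13!/e.
13! = 6227020800, and 6227020800/e ≈ 2290792932.07, so !13 = 2290792932.

2290792932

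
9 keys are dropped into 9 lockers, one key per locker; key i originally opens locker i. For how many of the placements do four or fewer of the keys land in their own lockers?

361541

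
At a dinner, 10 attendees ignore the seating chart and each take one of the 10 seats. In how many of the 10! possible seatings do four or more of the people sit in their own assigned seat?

# with exactly i fixed is C(10,i)·!(10-i); sum over i=4..10:
  i=4: C(10,4)·!6 = 210·265 = 55650
  i=5: C(10,5)·!5 = 252·44 = 11088
  i=6: C(10,6)·!4 = 210·9 = 1890
  i=7: C(10,7)·!3 = 120·2 = 240
  i=8: C(10,8)·!2 = 45·1 = 45
  i=9: C(10,9)·!1 = 10·0 = 0
  i=10: C(10,10)·!0 = 1·1 = 1
Total = 68914.

68914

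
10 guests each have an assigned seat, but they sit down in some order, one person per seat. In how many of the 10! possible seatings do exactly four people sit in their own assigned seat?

55650

Pick the 4 fixed positions: C(10,4) = 210 ways.
The other 6 form a derangement: !6 = 265.
Total: 210 × 265 = 55650.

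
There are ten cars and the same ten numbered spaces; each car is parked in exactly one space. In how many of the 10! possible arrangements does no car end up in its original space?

The subfactorial !10 = [10!/e] (nearest integer).
10! = 3628800, and 3628800/e ≈ 1334960.92, so !10 = 1334961.

1334961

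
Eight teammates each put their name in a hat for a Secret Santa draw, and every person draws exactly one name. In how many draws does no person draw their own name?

14833

The subfactorial !8 = [8!/e] (nearest integer).
8! = 40320, and 40320/e ≈ 14832.90, so !8 = 14833.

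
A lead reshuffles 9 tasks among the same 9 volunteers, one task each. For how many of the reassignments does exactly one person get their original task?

Choose which one of the 9 is fixed: C(9,1) = 9.
The other 8 form a derangement: !8 = 14833.
Total: 9 × 14833 = 133497.

133497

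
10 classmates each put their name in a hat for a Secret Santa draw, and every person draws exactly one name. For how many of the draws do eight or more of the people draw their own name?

Sum C(10,i)·!(10-i) for i = 8..10:
  i=8: C(10,8)·!2 = 45·1 = 45
  i=9: C(10,9)·!1 = 10·0 = 0
  i=10: C(10,10)·!0 = 1·1 = 1
Total = 46.

46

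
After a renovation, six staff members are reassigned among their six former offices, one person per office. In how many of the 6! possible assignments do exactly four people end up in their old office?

15

Pick the 4 fixed positions: C(6,4) = 15 ways.
The remaining 2 must be deranged: !2 = 1.
Total: 15 × 1 = 15.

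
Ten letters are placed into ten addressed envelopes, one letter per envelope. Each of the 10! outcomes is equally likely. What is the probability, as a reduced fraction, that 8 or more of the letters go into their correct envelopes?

23/1814400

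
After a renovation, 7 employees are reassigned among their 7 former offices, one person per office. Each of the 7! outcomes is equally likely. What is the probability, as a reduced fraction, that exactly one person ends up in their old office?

53/144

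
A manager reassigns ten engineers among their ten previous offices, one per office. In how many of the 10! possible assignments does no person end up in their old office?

The subfactorial !10 = [10!/e] (nearest integer).
10! = 3628800, and 3628800/e ≈ 1334960.92, so !10 = 1334961.

1334961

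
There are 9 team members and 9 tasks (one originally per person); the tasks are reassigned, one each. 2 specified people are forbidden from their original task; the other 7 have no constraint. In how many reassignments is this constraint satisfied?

287280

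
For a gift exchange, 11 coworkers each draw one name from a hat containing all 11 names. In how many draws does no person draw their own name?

14684570

!11 = 11! · Σ_{k=0}^{11} (-1)^k/k!
= 11! - 11!/1! + 11!/2! - 11!/3! + 11!/4! - 11!/5! + 11!/6! - 11!/7! + 11!/8! - 11!/9! + 11!/10! - 11!/11!
= 39916800 - 39916800 + 19958400 - 6652800 + 1663200 - 332640 + 55440 - 7920 + 990 - 110 + 11 - 1
= 14684570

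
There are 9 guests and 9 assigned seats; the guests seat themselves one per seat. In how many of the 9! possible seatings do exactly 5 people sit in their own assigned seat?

1134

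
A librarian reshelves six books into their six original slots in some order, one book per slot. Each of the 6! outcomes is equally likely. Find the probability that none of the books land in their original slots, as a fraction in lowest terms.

Favorable outcomes: !6 = 265.
Total outcomes: 6! = 720.
Probability = 265/720 = 53/144.

53/144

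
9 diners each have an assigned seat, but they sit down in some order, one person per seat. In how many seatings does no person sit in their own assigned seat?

133496

!9 is the nearest integer to 9!/e.
9! = 362880, and 362880/e ≈ 133496.09, so !9 = 133496.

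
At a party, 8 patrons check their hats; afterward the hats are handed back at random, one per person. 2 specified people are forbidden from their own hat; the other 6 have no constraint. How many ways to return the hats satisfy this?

30960

Let A_j be the event that the j-th constrained one is fixed. By inclusion-exclusion over the 2 events:
Σ_{j=0}^{2} (-1)^j C(2,j)(8-j)!
= C(2,0)·8! - C(2,1)·7! + C(2,2)·6!
= 40320 - 10080 + 720
= 30960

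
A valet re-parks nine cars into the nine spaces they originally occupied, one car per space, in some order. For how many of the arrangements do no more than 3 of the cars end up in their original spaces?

355997

Sum C(9,i)·!(9-i) for i = 0..3:
  i=0: C(9,0)·!9 = 1·133496 = 133496
  i=1: C(9,1)·!8 = 9·14833 = 133497
  i=2: C(9,2)·!7 = 36·1854 = 66744
  i=3: C(9,3)·!6 = 84·265 = 22260
Total = 355997.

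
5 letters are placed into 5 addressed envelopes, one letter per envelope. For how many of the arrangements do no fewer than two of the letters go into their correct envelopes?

31

Sum C(5,i)·!(5-i) for i = 2..5:
  i=2: C(5,2)·!3 = 10·2 = 20
  i=3: C(5,3)·!2 = 10·1 = 10
  i=4: C(5,4)·!1 = 5·0 = 0
  i=5: C(5,5)·!0 = 1·1 = 1
Total = 31.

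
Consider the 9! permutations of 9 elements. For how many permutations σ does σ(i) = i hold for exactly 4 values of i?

Pick the 4 fixed positions: C(9,4) = 126 ways.
The remaining 5 must be deranged: !5 = 44.
Total: 126 × 44 = 5544.

5544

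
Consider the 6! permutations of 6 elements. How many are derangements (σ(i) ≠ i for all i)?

265

!6 is the nearest integer to 6!/e.
6! = 720, and 720/e ≈ 264.87, so !6 = 265.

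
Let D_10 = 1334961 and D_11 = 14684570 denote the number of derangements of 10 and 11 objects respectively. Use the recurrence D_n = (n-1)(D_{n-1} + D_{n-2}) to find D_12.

D_12 = (12-1)·(D_11 + D_10) = 11·(14684570 + 1334961) = 11·16019531 = 176214841.

176214841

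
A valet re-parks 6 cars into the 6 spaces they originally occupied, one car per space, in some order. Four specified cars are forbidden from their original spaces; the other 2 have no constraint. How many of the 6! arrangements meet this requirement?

Inclusion-exclusion on the 4 forbidden self-matches:
Σ_{j=0}^{4} (-1)^j C(4,j)(6-j)!
= C(4,0)·6! - C(4,1)·5! + C(4,2)·4! - C(4,3)·3! + C(4,4)·2!
= 720 - 480 + 144 - 24 + 2
= 362

362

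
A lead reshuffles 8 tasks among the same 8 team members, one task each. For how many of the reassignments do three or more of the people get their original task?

3235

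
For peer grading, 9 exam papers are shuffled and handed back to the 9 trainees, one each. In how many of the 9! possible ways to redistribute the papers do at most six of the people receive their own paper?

Sum C(9,i)·!(9-i) for i = 0..6:
  i=0: C(9,0)·!9 = 1·133496 = 133496
  i=1: C(9,1)·!8 = 9·14833 = 133497
  i=2: C(9,2)·!7 = 36·1854 = 66744
  i=3: C(9,3)·!6 = 84·265 = 22260
  i=4: C(9,4)·!5 = 126·44 = 5544
  i=5: C(9,5)·!4 = 126·9 = 1134
  i=6: C(9,6)·!3 = 84·2 = 168
Total = 362843.

362843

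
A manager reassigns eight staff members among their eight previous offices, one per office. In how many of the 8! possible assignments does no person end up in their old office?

Recurrence: !8 = 7·(!7 + !6).
!8 = 7·(1854 + 265) = 7·2119 = 14833

14833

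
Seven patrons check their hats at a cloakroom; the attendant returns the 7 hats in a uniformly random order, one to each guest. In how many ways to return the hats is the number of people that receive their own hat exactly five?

21

Pick the 5 fixed positions: C(7,5) = 21 ways.
The remaining 2 must be deranged: !2 = 1.
Total: 21 × 1 = 21.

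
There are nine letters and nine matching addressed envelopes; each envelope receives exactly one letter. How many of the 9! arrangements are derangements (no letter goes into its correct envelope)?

133496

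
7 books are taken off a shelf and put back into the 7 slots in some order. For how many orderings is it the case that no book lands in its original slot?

1854

Recurrence: !7 = 6·(!6 + !5).
!7 = 6·(265 + 44) = 6·309 = 1854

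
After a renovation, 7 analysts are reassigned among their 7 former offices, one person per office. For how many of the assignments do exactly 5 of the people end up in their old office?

21

Pick the 5 fixed positions: C(7,5) = 21 ways.
The other 2 form a derangement: !2 = 1.
Total: 21 × 1 = 21.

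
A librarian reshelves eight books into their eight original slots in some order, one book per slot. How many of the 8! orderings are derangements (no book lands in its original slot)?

14833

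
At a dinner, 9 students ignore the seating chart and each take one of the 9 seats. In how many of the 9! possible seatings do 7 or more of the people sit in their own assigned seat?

Sum C(9,i)·!(9-i) for i = 7..9:
  i=7: C(9,7)·!2 = 36·1 = 36
  i=8: C(9,8)·!1 = 9·0 = 0
  i=9: C(9,9)·!0 = 1·1 = 1
Total = 37.

37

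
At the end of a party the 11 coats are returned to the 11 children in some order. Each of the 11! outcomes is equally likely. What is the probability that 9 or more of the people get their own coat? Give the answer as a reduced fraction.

Favorable outcomes: Σ_{i≥9} C(11,i)·!(11-i) = 55·1 + 11·0 + 1·1 = 56.
Total outcomes: 11! = 39916800.
Probability = 56/39916800 = 1/712800.

1/712800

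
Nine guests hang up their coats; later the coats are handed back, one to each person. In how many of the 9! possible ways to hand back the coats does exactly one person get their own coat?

133497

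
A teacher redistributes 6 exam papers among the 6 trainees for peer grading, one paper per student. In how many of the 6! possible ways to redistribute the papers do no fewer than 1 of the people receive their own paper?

455

Sum C(6,i)·!(6-i) for i = 1..6:
  i=1: C(6,1)·!5 = 6·44 = 264
  i=2: C(6,2)·!4 = 15·9 = 135
  i=3: C(6,3)·!3 = 20·2 = 40
  i=4: C(6,4)·!2 = 15·1 = 15
  i=5: C(6,5)·!1 = 6·0 = 0
  i=6: C(6,6)·!0 = 1·1 = 1
Total = 455.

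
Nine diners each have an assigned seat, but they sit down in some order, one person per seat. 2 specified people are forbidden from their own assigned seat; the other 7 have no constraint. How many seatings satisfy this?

Let A_j be the event that the j-th constrained one is fixed. By inclusion-exclusion over the 2 events:
Σ_{j=0}^{2} (-1)^j C(2,j)(9-j)!
= C(2,0)·9! - C(2,1)·8! + C(2,2)·7!
= 362880 - 80640 + 5040
= 287280

287280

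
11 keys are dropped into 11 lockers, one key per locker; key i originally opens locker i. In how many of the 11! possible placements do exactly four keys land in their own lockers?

611820

Choose which 4 of the 11 are fixed: C(11,4) = 330.
The other 7 form a derangement: !7 = 1854.
Total: 330 × 1854 = 611820.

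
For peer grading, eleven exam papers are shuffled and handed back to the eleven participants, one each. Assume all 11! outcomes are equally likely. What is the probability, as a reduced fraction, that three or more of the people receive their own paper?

3205379/39916800

Favorable outcomes: Σ_{i≥3} C(11,i)·!(11-i) = 165·14833 + 330·1854 + 462·265 + 462·44 + 330·9 + 165·2 + 55·1 + 11·0 + 1·1 = 3205379.
Total outcomes: 11! = 39916800.
Probability = 3205379/39916800 = 3205379/39916800.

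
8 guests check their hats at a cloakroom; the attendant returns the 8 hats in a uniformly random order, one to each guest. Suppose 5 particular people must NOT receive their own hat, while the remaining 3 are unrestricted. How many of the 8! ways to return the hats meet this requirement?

21234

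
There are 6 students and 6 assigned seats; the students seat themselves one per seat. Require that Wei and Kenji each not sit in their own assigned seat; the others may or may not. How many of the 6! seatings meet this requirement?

Inclusion-exclusion on the 2 forbidden self-matches:
Σ_{j=0}^{2} (-1)^j C(2,j)(6-j)!
= C(2,0)·6! - C(2,1)·5! + C(2,2)·4!
= 720 - 240 + 24
= 504

504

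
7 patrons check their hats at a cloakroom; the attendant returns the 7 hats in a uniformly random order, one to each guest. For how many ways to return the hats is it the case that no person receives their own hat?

1854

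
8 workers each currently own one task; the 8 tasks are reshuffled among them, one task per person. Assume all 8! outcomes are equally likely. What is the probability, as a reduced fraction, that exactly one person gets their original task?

103/280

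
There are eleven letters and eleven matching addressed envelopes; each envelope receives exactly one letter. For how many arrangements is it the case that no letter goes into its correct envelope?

14684570

Use !n = (n-1)(!(n-1) + !(n-2)).
!11 = 10·(1334961 + 133496) = 10·1468457 = 14684570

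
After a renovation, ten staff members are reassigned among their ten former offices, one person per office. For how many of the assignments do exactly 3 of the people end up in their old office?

222480

Choose which 3 of the 10 are fixed: C(10,3) = 120.
The remaining 7 must be deranged: !7 = 1854.
Total: 120 × 1854 = 222480.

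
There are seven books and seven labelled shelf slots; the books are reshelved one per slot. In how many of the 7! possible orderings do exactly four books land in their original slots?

70

Pick the 4 fixed positions: C(7,4) = 35 ways.
The remaining 3 must be deranged: !3 = 2.
Total: 35 × 2 = 70.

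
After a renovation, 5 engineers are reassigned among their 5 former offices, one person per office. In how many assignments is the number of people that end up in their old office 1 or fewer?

89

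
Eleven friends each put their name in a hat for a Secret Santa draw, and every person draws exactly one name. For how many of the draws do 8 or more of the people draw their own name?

Sum C(11,i)·!(11-i) for i = 8..11:
  i=8: C(11,8)·!3 = 165·2 = 330
  i=9: C(11,9)·!2 = 55·1 = 55
  i=10: C(11,10)·!1 = 11·0 = 0
  i=11: C(11,11)·!0 = 1·1 = 1
Total = 386.

386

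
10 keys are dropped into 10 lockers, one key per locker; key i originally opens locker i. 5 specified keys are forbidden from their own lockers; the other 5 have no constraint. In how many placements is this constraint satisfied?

2170680

Let A_j be the event that the j-th constrained one is fixed. By inclusion-exclusion over the 5 events:
Σ_{j=0}^{5} (-1)^j C(5,j)(10-j)!
= C(5,0)·10! - C(5,1)·9! + C(5,2)·8! - C(5,3)·7! + C(5,4)·6! - C(5,5)·5!
= 3628800 - 1814400 + 403200 - 50400 + 3600 - 120
= 2170680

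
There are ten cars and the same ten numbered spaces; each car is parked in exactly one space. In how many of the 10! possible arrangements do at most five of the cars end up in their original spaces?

3626624

Sum C(10,i)·!(10-i) for i = 0..5:
  i=0: C(10,0)·!10 = 1·1334961 = 1334961
  i=1: C(10,1)·!9 = 10·133496 = 1334960
  i=2: C(10,2)·!8 = 45·14833 = 667485
  i=3: C(10,3)·!7 = 120·1854 = 222480
  i=4: C(10,4)·!6 = 210·265 = 55650
  i=5: C(10,5)·!5 = 252·44 = 11088
Total = 3626624.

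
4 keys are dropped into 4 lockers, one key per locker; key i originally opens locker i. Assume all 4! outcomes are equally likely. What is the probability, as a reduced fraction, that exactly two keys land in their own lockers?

1/4

Favorable outcomes: C(4,2)·!2 = 6·1 = 6.
Total outcomes: 4! = 24.
Probability = 6/24 = 1/4.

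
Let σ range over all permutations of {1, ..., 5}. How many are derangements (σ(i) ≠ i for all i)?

44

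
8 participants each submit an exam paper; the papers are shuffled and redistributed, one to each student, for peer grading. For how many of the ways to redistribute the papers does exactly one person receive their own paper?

14832

Choose which one of the 8 is fixed: C(8,1) = 8.
The other 7 form a derangement: !7 = 1854.
Total: 8 × 1854 = 14832.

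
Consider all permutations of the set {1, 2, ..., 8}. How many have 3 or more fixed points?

Sum C(8,i)·!(8-i) for i = 3..8:
  i=3: C(8,3)·!5 = 56·44 = 2464
  i=4: C(8,4)·!4 = 70·9 = 630
  i=5: C(8,5)·!3 = 56·2 = 112
  i=6: C(8,6)·!2 = 28·1 = 28
  i=7: C(8,7)·!1 = 8·0 = 0
  i=8: C(8,8)·!0 = 1·1 = 1
Total = 3235.

3235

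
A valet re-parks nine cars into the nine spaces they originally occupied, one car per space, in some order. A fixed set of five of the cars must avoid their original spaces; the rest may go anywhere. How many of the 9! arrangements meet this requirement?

205056

Let A_j be the event that the j-th constrained one is fixed. By inclusion-exclusion over the 5 events:
Σ_{j=0}^{5} (-1)^j C(5,j)(9-j)!
= C(5,0)·9! - C(5,1)·8! + C(5,2)·7! - C(5,3)·6! + C(5,4)·5! - C(5,5)·4!
= 362880 - 201600 + 50400 - 7200 + 600 - 24
= 205056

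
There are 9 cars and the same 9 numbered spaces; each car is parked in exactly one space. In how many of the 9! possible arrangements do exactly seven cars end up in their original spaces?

Choose which 7 of the 9 are fixed: C(9,7) = 36.
The other 2 form a derangement: !2 = 1.
Total: 36 × 1 = 36.

36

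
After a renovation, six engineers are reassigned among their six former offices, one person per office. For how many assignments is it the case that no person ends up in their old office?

!6 is the nearest integer to 6!/e.
6! = 720, and 720/e ≈ 264.87, so !6 = 265.

265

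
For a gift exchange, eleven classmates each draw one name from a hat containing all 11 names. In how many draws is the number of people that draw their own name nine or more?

56

# with exactly i fixed is C(11,i)·!(11-i); sum over i=9..11:
  i=9: C(11,9)·!2 = 55·1 = 55
  i=10: C(11,10)·!1 = 11·0 = 0
  i=11: C(11,11)·!0 = 1·1 = 1
Total = 56.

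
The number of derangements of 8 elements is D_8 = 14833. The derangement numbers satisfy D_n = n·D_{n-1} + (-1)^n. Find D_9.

133496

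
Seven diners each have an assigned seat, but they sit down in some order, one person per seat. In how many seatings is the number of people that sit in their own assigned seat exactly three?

315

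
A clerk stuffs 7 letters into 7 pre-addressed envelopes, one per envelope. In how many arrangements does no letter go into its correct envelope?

1854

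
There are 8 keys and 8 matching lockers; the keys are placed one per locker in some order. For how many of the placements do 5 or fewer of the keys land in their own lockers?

40291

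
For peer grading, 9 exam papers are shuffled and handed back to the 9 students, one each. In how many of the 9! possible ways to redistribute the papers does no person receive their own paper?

Recurrence: !9 = 9·!8 + (-1)^9.
!9 = 9·14833 - 1 = 133496

133496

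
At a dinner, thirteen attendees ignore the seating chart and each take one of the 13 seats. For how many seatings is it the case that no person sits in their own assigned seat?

2290792932

The number of derangements of 13 is !13 = Σ_{k=0}^{13} (-1)^k·13!/k!
= 13! - 13!/1! + 13!/2! - 13!/3! + 13!/4! - 13!/5! + 13!/6! - 13!/7! + 13!/8! - 13!/9! + 13!/10! - 13!/11! + 13!/12! - 13!/13!
= 6227020800 - 6227020800 + 3113510400 - 1037836800 + 259459200 - 51891840 + 8648640 - 1235520 + 154440 - 17160 + 1716 - 156 + 13 - 1
= 2290792932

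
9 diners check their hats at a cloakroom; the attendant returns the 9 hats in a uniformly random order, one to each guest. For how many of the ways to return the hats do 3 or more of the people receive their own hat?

Sum C(9,i)·!(9-i) for i = 3..9:
  i=3: C(9,3)·!6 = 84·265 = 22260
  i=4: C(9,4)·!5 = 126·44 = 5544
  i=5: C(9,5)·!4 = 126·9 = 1134
  i=6: C(9,6)·!3 = 84·2 = 168
  i=7: C(9,7)·!2 = 36·1 = 36
  i=8: C(9,8)·!1 = 9·0 = 0
  i=9: C(9,9)·!0 = 1·1 = 1
Total = 29143.

29143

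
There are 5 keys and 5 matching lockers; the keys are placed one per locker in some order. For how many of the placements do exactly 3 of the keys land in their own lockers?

Choose which 3 of the 5 are fixed: C(5,3) = 10.
The remaining 2 must be deranged: !2 = 1.
Total: 10 × 1 = 10.

10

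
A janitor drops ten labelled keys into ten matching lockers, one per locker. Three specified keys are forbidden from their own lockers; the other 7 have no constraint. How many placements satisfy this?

Let A_j be the event that the j-th constrained one is fixed. By inclusion-exclusion over the 3 events:
Σ_{j=0}^{3} (-1)^j C(3,j)(10-j)!
= C(3,0)·10! - C(3,1)·9! + C(3,2)·8! - C(3,3)·7!
= 3628800 - 1088640 + 120960 - 5040
= 2656080

2656080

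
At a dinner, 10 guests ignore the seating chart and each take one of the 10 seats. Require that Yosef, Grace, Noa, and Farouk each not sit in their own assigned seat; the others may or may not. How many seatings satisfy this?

2399760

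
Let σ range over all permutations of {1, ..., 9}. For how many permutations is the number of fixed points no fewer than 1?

229384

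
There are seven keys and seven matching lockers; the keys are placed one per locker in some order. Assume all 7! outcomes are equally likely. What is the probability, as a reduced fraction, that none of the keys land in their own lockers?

103/280

Favorable outcomes: !7 = 1854.
Total outcomes: 7! = 5040.
Probability = 1854/5040 = 103/280.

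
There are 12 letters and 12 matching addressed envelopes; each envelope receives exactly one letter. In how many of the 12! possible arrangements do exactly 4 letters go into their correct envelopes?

Pick the 4 fixed positions: C(12,4) = 495 ways.
The other 8 form a derangement: !8 = 14833.
Total: 495 × 14833 = 7342335.

7342335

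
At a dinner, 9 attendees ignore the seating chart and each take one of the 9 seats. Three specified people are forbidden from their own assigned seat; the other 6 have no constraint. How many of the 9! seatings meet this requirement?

256320

Let A_j be the event that the j-th constrained one is fixed. By inclusion-exclusion over the 3 events:
Σ_{j=0}^{3} (-1)^j C(3,j)(9-j)!
= C(3,0)·9! - C(3,1)·8! + C(3,2)·7! - C(3,3)·6!
= 362880 - 120960 + 15120 - 720
= 256320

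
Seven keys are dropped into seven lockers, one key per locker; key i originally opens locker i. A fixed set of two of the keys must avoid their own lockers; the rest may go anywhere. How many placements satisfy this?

3720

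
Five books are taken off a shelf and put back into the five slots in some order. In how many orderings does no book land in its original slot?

44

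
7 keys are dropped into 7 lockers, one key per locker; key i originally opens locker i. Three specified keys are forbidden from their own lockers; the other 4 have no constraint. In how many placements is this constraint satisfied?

Inclusion-exclusion on the 3 forbidden self-matches:
Σ_{j=0}^{3} (-1)^j C(3,j)(7-j)!
= C(3,0)·7! - C(3,1)·6! + C(3,2)·5! - C(3,3)·4!
= 5040 - 2160 + 360 - 24
= 3216

3216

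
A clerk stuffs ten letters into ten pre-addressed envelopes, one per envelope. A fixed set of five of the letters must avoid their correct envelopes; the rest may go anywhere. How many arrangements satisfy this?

Inclusion-exclusion on the 5 forbidden self-matches:
Σ_{j=0}^{5} (-1)^j C(5,j)(10-j)!
= C(5,0)·10! - C(5,1)·9! + C(5,2)·8! - C(5,3)·7! + C(5,4)·6! - C(5,5)·5!
= 3628800 - 1814400 + 403200 - 50400 + 3600 - 120
= 2170680

2170680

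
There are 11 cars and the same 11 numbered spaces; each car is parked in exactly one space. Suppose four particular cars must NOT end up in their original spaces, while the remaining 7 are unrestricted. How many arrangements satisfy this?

27422640

Let A_j be the event that the j-th constrained one is fixed. By inclusion-exclusion over the 4 events:
Σ_{j=0}^{4} (-1)^j C(4,j)(11-j)!
= C(4,0)·11! - C(4,1)·10! + C(4,2)·9! - C(4,3)·8! + C(4,4)·7!
= 39916800 - 14515200 + 2177280 - 161280 + 5040
= 27422640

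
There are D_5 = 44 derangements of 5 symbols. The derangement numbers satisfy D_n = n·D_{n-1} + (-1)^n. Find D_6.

D_6 = 6·44 + 1 = 265.

265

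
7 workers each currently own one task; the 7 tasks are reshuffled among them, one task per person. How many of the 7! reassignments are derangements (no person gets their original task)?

!7 is the nearest integer to 7!/e.
7! = 5040, and 5040/e ≈ 1854.11, so !7 = 1854.

1854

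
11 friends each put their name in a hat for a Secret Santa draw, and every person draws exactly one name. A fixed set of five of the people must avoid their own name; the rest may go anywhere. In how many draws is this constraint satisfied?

Inclusion-exclusion on the 5 forbidden self-matches:
Σ_{j=0}^{5} (-1)^j C(5,j)(11-j)!
= C(5,0)·11! - C(5,1)·10! + C(5,2)·9! - C(5,3)·8! + C(5,4)·7! - C(5,5)·6!
= 39916800 - 18144000 + 3628800 - 403200 + 25200 - 720
= 25022880

25022880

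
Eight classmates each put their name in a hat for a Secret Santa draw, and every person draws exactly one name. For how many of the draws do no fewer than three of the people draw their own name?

Sum C(8,i)·!(8-i) for i = 3..8:
  i=3: C(8,3)·!5 = 56·44 = 2464
  i=4: C(8,4)·!4 = 70·9 = 630
  i=5: C(8,5)·!3 = 56·2 = 112
  i=6: C(8,6)·!2 = 28·1 = 28
  i=7: C(8,7)·!1 = 8·0 = 0
  i=8: C(8,8)·!0 = 1·1 = 1
Total = 3235.

3235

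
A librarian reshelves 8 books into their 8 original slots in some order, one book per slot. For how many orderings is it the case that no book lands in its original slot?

14833

Recurrence: !8 = 7·(!7 + !6).
!8 = 7·(1854 + 265) = 7·2119 = 14833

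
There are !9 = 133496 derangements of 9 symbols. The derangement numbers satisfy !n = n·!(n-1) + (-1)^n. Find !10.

1334961

!10 = 10·133496 + 1 = 1334961.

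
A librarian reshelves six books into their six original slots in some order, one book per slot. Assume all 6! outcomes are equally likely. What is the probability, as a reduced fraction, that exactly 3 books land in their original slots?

Favorable outcomes: C(6,3)·!3 = 20·2 = 40.
Total outcomes: 6! = 720.
Probability = 40/720 = 1/18.

1/18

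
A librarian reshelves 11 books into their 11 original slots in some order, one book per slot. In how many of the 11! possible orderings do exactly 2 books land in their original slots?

7342280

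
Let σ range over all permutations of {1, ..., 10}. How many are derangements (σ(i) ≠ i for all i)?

The subfactorial !10 = [10!/e] (nearest integer).
10! = 3628800, and 3628800/e ≈ 1334960.92, so !10 = 1334961.

1334961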